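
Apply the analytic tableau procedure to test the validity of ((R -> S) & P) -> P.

Assume the negation and expand:
Initial set: {~(((R -> S) & P) -> P)}.
~(((R -> S) & P) -> P): α-rule — add ((R -> S) & P), ~P.
((R -> S) & P): α-rule — add (R -> S), P.
× closes — contains both P and ~P.
All 1 branch closes.
Every branch closed, so the negation is unsatisfiable and the formula is valid.

Valid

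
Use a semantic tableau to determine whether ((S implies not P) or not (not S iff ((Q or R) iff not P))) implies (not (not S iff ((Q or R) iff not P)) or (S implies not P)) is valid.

Assume the negation and expand:
Initial set: {not (((S implies not P) or not (not S iff ((Q or R) iff not P))) implies (not (not S iff ((Q or R) iff not P)) or (S implies not P)))}.
not (((S implies not P) or not (not S iff ((Q or R) iff not P))) implies (not (not S iff ((Q or R) iff not P)) or (S implies not P))): α-rule — add ((S implies not P) or not (not S iff ((Q or R) iff not P))), not (not (not S iff ((Q or R) iff not P)) or (S implies not P)).
not (not (not S iff ((Q or R) iff not P)) or (S implies not P)): α-rule — add not not (not S iff ((Q or R) iff not P)), not (S implies not P).
not (S implies not P): α-rule — add S, not not P.
((S implies not P) or not (not S iff ((Q or R) iff not P))): β-rule — branch into (S implies not P)  //  not (not S iff ((Q or R) iff not P)).
  branch 1 (add (S implies not P)):
    not not (not S iff ((Q or R) iff not P)): β-rule — branch into not S, ((Q or R) iff not P)  //  not not S, not ((Q or R) iff not P).
      branch 1.1 (add not S, ((Q or R) iff not P)):
        × closes — contains both S and not S.
      branch 1.2 (add not not S, not ((Q or R) iff not P)):
        (S implies not P): β-rule — branch into not S  //  not P.
          branch 1.2.1 (add not S):
            × closes — contains both S and not S.
          branch 1.2.2 (add not P):
            × closes — contains both P and not P.
  branch 2 (add not (not S iff ((Q or R) iff not P))):
    not not (not S iff ((Q or R) iff not P)): β-rule — branch into not S, ((Q or R) iff not P)  //  not not S, not ((Q or R) iff not P).
      branch 2.1 (add not S, ((Q or R) iff not P)):
        × closes — contains both S and not S.
      branch 2.2 (add not not S, not ((Q or R) iff not P)):
        not (not S iff ((Q or R) iff not P)): β-rule — branch into not S, not ((Q or R) iff not P)  //  not not S, ((Q or R) iff not P).
          branch 2.2.1 (add not S, not ((Q or R) iff not P)):
            × closes — contains both S and not S.
          branch 2.2.2 (add not not S, ((Q or R) iff not P)):
            not ((Q or R) iff not P): β-rule — branch into (Q or R), not not P  //  not (Q or R), not P.
              branch 2.2.2.1 (add (Q or R), not not P):
                ((Q or R) iff not P): β-rule — branch into (Q or R), not P  //  not (Q or R), not not P.
                  branch 2.2.2.1.1 (add (Q or R), not P):
                    × closes — contains both P and not P.
                  branch 2.2.2.1.2 (add not (Q or R), not not P):
                    not (Q or R): α-rule — add not Q, not R.
                    (Q or R): β-rule — branch into Q  //  R.
                      branch 2.2.2.1.2.1 (add Q):
                        × closes — contains both Q and not Q.
                      branch 2.2.2.1.2.2 (add R):
                        × closes — contains both R and not R.
              branch 2.2.2.2 (add not (Q or R), not P):
                × closes — contains both P and not P.
All 9 branches close.
Every branch closed, so the negation is unsatisfiable and the formula is valid.

Valid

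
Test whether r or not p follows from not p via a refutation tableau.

Initial set: {not p; not (r or not p)}.
not (r or not p): α-rule — add not r, not not p.
× closes — contains both p and not p.
All 1 branch closes.
Every branch closed, so the premises entail the conclusion.

Yes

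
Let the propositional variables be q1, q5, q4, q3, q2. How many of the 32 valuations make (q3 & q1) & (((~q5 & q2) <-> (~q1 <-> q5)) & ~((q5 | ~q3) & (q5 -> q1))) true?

2

Initial set: {T ((q3 & q1) & (((~q5 & q2) <-> (~q1 <-> q5)) & ~((q5 | ~q3) & (q5 -> q1))))}.
T ((q3 & q1) & (((~q5 & q2) <-> (~q1 <-> q5)) & ~((q5 | ~q3) & (q5 -> q1)))): α-rule — add T (q3 & q1), T (((~q5 & q2) <-> (~q1 <-> q5)) & ~((q5 | ~q3) & (q5 -> q1))).
T (q3 & q1): α-rule — add T q3, T q1.
T (((~q5 & q2) <-> (~q1 <-> q5)) & ~((q5 | ~q3) & (q5 -> q1))): α-rule — add T ((~q5 & q2) <-> (~q1 <-> q5)), T ~((q5 | ~q3) & (q5 -> q1)).
T ((~q5 & q2) <-> (~q1 <-> q5)): β-rule — branch into T (~q5 & q2), T (~q1 <-> q5)  //  F (~q5 & q2), F (~q1 <-> q5).
  branch 1 (add T (~q5 & q2), T (~q1 <-> q5)):
    T (~q5 & q2): α-rule — add T ~q5, T q2.
    T ~((q5 | ~q3) & (q5 -> q1)): β-rule — branch into F (q5 | ~q3)  //  F (q5 -> q1).
      branch 1.1 (add F (q5 | ~q3)):
        F (q5 | ~q3): α-rule — add F q5, F ~q3.
        T (~q1 <-> q5): β-rule — branch into T ~q1, T q5  //  F ~q1, F q5.
          branch 1.1.1 (add T ~q1, T q5):
            × closes — contains both q1 and ~q1.
          branch 1.1.2 (add F ~q1, F q5):
            ○ open, literals {q1=T, q2=T, q3=T, q5=F}.
      branch 1.2 (add F (q5 -> q1)):
        F (q5 -> q1): α-rule — add T q5, F q1.
        × closes — contains both q5 and ~q5.
  branch 2 (add F (~q5 & q2), F (~q1 <-> q5)):
    T ~((q5 | ~q3) & (q5 -> q1)): β-rule — branch into F (q5 | ~q3)  //  F (q5 -> q1).
      branch 2.1 (add F (q5 | ~q3)):
        F (q5 | ~q3): α-rule — add F q5, F ~q3.
        F (~q5 & q2): β-rule — branch into F ~q5  //  F q2.
          branch 2.1.1 (add F ~q5):
            × closes — contains both q5 and ~q5.
          branch 2.1.2 (add F q2):
            F (~q1 <-> q5): β-rule — branch into T ~q1, F q5  //  F ~q1, T q5.
              branch 2.1.2.1 (add T ~q1, F q5):
                × closes — contains both q1 and ~q1.
              branch 2.1.2.2 (add F ~q1, T q5):
                × closes — contains both q5 and ~q5.
      branch 2.2 (add F (q5 -> q1)):
        F (q5 -> q1): α-rule — add T q5, F q1.
        × closes — contains both q1 and ~q1.
6 branches closed, 1 open.
Each open branch fixes some atoms; the unmentioned ones are free. Counting distinct full assignments: branch {q1=T, q2=T, q3=T, q5=F} (q4) contributes 2 new. Total: 2.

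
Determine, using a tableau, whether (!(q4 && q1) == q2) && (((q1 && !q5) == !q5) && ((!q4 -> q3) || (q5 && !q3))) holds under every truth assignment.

Assume the negation and expand:
Initial set: {F ((!(q4 && q1) == q2) && (((q1 && !q5) == !q5) && ((!q4 -> q3) || (q5 && !q3))))}.
F ((!(q4 && q1) == q2) && (((q1 && !q5) == !q5) && ((!q4 -> q3) || (q5 && !q3)))): β-rule — branch into F (!(q4 && q1) == q2)  //  F (((q1 && !q5) == !q5) && ((!q4 -> q3) || (q5 && !q3))).
  branch 1 (add F (!(q4 && q1) == q2)):
    F (!(q4 && q1) == q2): β-rule — branch into T !(q4 && q1), F q2  //  F !(q4 && q1), T q2.
      branch 1.1 (add T !(q4 && q1), F q2):
        T !(q4 && q1): β-rule — branch into F q4  //  F q1.
          branch 1.1.1 (add F q4):
            ○ open, literals {q2=0, q4=0}.
          branch 1.1.2 (add F q1):
            ○ open, literals {q1=0, q2=0}.
      branch 1.2 (add F !(q4 && q1), T q2):
        F !(q4 && q1): α-rule — add T q4, T q1.
        ○ open, literals {q1=1, q2=1, q4=1}.
  branch 2 (add F (((q1 && !q5) == !q5) && ((!q4 -> q3) || (q5 && !q3)))):
    F (((q1 && !q5) == !q5) && ((!q4 -> q3) || (q5 && !q3))): β-rule — branch into F ((q1 && !q5) == !q5)  //  F ((!q4 -> q3) || (q5 && !q3)).
      branch 2.1 (add F ((q1 && !q5) == !q5)):
        F ((q1 && !q5) == !q5): β-rule — branch into T (q1 && !q5), F !q5  //  F (q1 && !q5), T !q5.
          branch 2.1.1 (add T (q1 && !q5), F !q5):
            T (q1 && !q5): α-rule — add T q1, T !q5.
            × closes — contains both q5 and !q5.
          branch 2.1.2 (add F (q1 && !q5), T !q5):
            F (q1 && !q5): β-rule — branch into F q1  //  F !q5.
              branch 2.1.2.1 (add F q1):
                ○ open, literals {q1=0, q5=0}.
              branch 2.1.2.2 (add F !q5):
                × closes — contains both q5 and !q5.
      branch 2.2 (add F ((!q4 -> q3) || (q5 && !q3))):
        F ((!q4 -> q3) || (q5 && !q3)): α-rule — add F (!q4 -> q3), F (q5 && !q3).
        F (!q4 -> q3): α-rule — add T !q4, F q3.
        F (q5 && !q3): β-rule — branch into F q5  //  F !q3.
          branch 2.2.1 (add F q5):
            ○ open, literals {q3=0, q4=0, q5=0}.
          branch 2.2.2 (add F !q3):
            × closes — contains both q3 and !q3.
3 branches closed, 5 open.
An open branch gives a countermodel: q2=0, q4=0 (unmentioned atoms arbitrary); under it the original formula is false.

Not valid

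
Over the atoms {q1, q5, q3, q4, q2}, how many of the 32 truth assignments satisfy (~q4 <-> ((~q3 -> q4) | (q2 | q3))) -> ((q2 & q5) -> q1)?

Initial set: {T ((~q4 <-> ((~q3 -> q4) | (q2 | q3))) -> ((q2 & q5) -> q1))}.
T ((~q4 <-> ((~q3 -> q4) | (q2 | q3))) -> ((q2 & q5) -> q1)): β-rule — branch into F (~q4 <-> ((~q3 -> q4) | (q2 | q3)))  //  T ((q2 & q5) -> q1).
  branch 1 (add F (~q4 <-> ((~q3 -> q4) | (q2 | q3)))):
    F (~q4 <-> ((~q3 -> q4) | (q2 | q3))): β-rule — branch into T ~q4, F ((~q3 -> q4) | (q2 | q3))  //  F ~q4, T ((~q3 -> q4) | (q2 | q3)).
      branch 1.1 (add T ~q4, F ((~q3 -> q4) | (q2 | q3))):
        F ((~q3 -> q4) | (q2 | q3)): α-rule — add F (~q3 -> q4), F (q2 | q3).
        F (~q3 -> q4): α-rule — add T ~q3, F q4.
        F (q2 | q3): α-rule — add F q2, F q3.
        ○ open, literals {q2=false, q3=false, q4=false}.
      branch 1.2 (add F ~q4, T ((~q3 -> q4) | (q2 | q3))):
        T ((~q3 -> q4) | (q2 | q3)): β-rule — branch into T (~q3 -> q4)  //  T (q2 | q3).
          branch 1.2.1 (add T (~q3 -> q4)):
            T (~q3 -> q4): β-rule — branch into F ~q3  //  T q4.
              branch 1.2.1.1 (add F ~q3):
                ○ open, literals {q3=true, q4=true}.
              branch 1.2.1.2 (add T q4):
                ○ open, literals {q4=true}.
          branch 1.2.2 (add T (q2 | q3)):
            T (q2 | q3): β-rule — branch into T q2  //  T q3.
              branch 1.2.2.1 (add T q2):
                ○ open, literals {q2=true, q4=true}.
              branch 1.2.2.2 (add T q3):
                ○ open, literals {q3=true, q4=true}.
  branch 2 (add T ((q2 & q5) -> q1)):
    T ((q2 & q5) -> q1): β-rule — branch into F (q2 & q5)  //  T q1.
      branch 2.1 (add F (q2 & q5)):
        F (q2 & q5): β-rule — branch into F q2  //  F q5.
          branch 2.1.1 (add F q2):
            ○ open, literals {q2=false}.
          branch 2.1.2 (add F q5):
            ○ open, literals {q5=false}.
      branch 2.2 (add T q1):
        ○ open, literals {q1=true}.
0 branches closed, 8 open.
Each open branch fixes some atoms; the unmentioned ones are free. Counting distinct full assignments: branch {q2=false, q3=false, q4=false} (q1, q5) contributes 4 new; branch {q3=true, q4=true} (q1, q5, q2) contributes 8 new; branch {q4=true} (q1, q5, q3, q2) contributes 8 new; branch {q2=true, q4=true} (q1, q5, q3) contributes 0 new; branch {q3=true, q4=true} (q1, q5, q2) contributes 0 new; branch {q2=false} (q1, q5, q3, q4) contributes 4 new; branch {q5=false} (q1, q3, q4, q2) contributes 4 new; branch {q1=true} (q5, q3, q4, q2) contributes 2 new. Total: 30.

30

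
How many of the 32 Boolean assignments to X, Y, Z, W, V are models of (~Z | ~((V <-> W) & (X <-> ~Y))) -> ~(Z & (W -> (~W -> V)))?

Initial set: {((~Z | ~((V <-> W) & (X <-> ~Y))) -> ~(Z & (W -> (~W -> V))))}.
((~Z | ~((V <-> W) & (X <-> ~Y))) -> ~(Z & (W -> (~W -> V)))): β-rule — branch into ~(~Z | ~((V <-> W) & (X <-> ~Y)))  //  ~(Z & (W -> (~W -> V))).
  branch 1 (add ~(~Z | ~((V <-> W) & (X <-> ~Y)))):
    ~(~Z | ~((V <-> W) & (X <-> ~Y))): α-rule — add ~~Z, ~~((V <-> W) & (X <-> ~Y)).
    ~~((V <-> W) & (X <-> ~Y)): α-rule — add (V <-> W), (X <-> ~Y).
    (V <-> W): β-rule — branch into V, W  //  ~V, ~W.
      branch 1.1 (add V, W):
        (X <-> ~Y): β-rule — branch into X, ~Y  //  ~X, ~~Y.
          branch 1.1.1 (add X, ~Y):
            ○ open, literals {V=T, W=T, X=T, Y=F, Z=T}.
          branch 1.1.2 (add ~X, ~~Y):
            ○ open, literals {V=T, W=T, X=F, Y=T, Z=T}.
      branch 1.2 (add ~V, ~W):
        (X <-> ~Y): β-rule — branch into X, ~Y  //  ~X, ~~Y.
          branch 1.2.1 (add X, ~Y):
            ○ open, literals {V=F, W=F, X=T, Y=F, Z=T}.
          branch 1.2.2 (add ~X, ~~Y):
            ○ open, literals {V=F, W=F, X=F, Y=T, Z=T}.
  branch 2 (add ~(Z & (W -> (~W -> V)))):
    ~(Z & (W -> (~W -> V))): β-rule — branch into ~Z  //  ~(W -> (~W -> V)).
      branch 2.1 (add ~Z):
        ○ open, literals {Z=F}.
      branch 2.2 (add ~(W -> (~W -> V))):
        ~(W -> (~W -> V)): α-rule — add W, ~(~W -> V).
        ~(~W -> V): α-rule — add ~W, ~V.
        × closes — contains both W and ~W.
1 branch closed, 5 open.
Each open branch fixes some atoms; the unmentioned ones are free. Counting distinct full assignments: branch {V=T, W=T, X=T, Y=F, Z=T} (none free) contributes 1 new; branch {V=T, W=T, X=F, Y=T, Z=T} (none free) contributes 1 new; branch {V=F, W=F, X=T, Y=F, Z=T} (none free) contributes 1 new; branch {V=F, W=F, X=F, Y=T, Z=T} (none free) contributes 1 new; branch {Z=F} (X, Y, W, V) contributes 16 new. Total: 20.

20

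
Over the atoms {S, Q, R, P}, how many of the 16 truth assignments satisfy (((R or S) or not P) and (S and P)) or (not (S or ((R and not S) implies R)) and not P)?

Initial set: {((((R or S) or not P) and (S and P)) or (not (S or ((R and not S) implies R)) and not P))}.
((((R or S) or not P) and (S and P)) or (not (S or ((R and not S) implies R)) and not P)): β-rule — branch into (((R or S) or not P) and (S and P))  //  (not (S or ((R and not S) implies R)) and not P).
  branch 1 (add (((R or S) or not P) and (S and P))):
    (((R or S) or not P) and (S and P)): α-rule — add ((R or S) or not P), (S and P).
    (S and P): α-rule — add S, P.
    ((R or S) or not P): β-rule — branch into (R or S)  //  not P.
      branch 1.1 (add (R or S)):
        (R or S): β-rule — branch into R  //  S.
          branch 1.1.1 (add R):
            ○ open, literals {P=1, R=1, S=1}.
          branch 1.1.2 (add S):
            ○ open, literals {P=1, S=1}.
      branch 1.2 (add not P):
        × closes — contains both P and not P.
  branch 2 (add (not (S or ((R and not S) implies R)) and not P)):
    (not (S or ((R and not S) implies R)) and not P): α-rule — add not (S or ((R and not S) implies R)), not P.
    not (S or ((R and not S) implies R)): α-rule — add not S, not ((R and not S) implies R).
    not ((R and not S) implies R): α-rule — add (R and not S), not R.
    (R and not S): α-rule — add R, not S.
    × closes — contains both R and not R.
2 branches closed, 2 open.
Each open branch fixes some atoms; the unmentioned ones are free. Counting distinct full assignments: branch {P=1, R=1, S=1} (Q) contributes 2 new; branch {P=1, S=1} (Q, R) contributes 2 new. Total: 4.

4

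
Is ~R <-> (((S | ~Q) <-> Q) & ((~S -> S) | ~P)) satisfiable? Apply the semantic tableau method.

Initial set: {(~R <-> (((S | ~Q) <-> Q) & ((~S -> S) | ~P)))}.
(~R <-> (((S | ~Q) <-> Q) & ((~S -> S) | ~P))): β-rule — branch into ~R, (((S | ~Q) <-> Q) & ((~S -> S) | ~P))  //  ~~R, ~(((S | ~Q) <-> Q) & ((~S -> S) | ~P)).
  branch 1 (add ~R, (((S | ~Q) <-> Q) & ((~S -> S) | ~P))):
    (((S | ~Q) <-> Q) & ((~S -> S) | ~P)): α-rule — add ((S | ~Q) <-> Q), ((~S -> S) | ~P).
    ((S | ~Q) <-> Q): β-rule — branch into (S | ~Q), Q  //  ~(S | ~Q), ~Q.
      branch 1.1 (add (S | ~Q), Q):
        ((~S -> S) | ~P): β-rule — branch into (~S -> S)  //  ~P.
          branch 1.1.1 (add (~S -> S)):
            (S | ~Q): β-rule — branch into S  //  ~Q.
              branch 1.1.1.1 (add S):
                (~S -> S): β-rule — branch into ~~S  //  S.
                  branch 1.1.1.1.1 (add ~~S):
                    ○ open, literals {Q=1, R=0, S=1}.
                  branch 1.1.1.1.2 (add S):
                    ○ open, literals {Q=1, R=0, S=1}.
              branch 1.1.1.2 (add ~Q):
                × closes — contains both Q and ~Q.
          branch 1.1.2 (add ~P):
            (S | ~Q): β-rule — branch into S  //  ~Q.
              branch 1.1.2.1 (add S):
                ○ open, literals {P=0, Q=1, R=0, S=1}.
              branch 1.1.2.2 (add ~Q):
                × closes — contains both Q and ~Q.
      branch 1.2 (add ~(S | ~Q), ~Q):
        ~(S | ~Q): α-rule — add ~S, ~~Q.
        × closes — contains both Q and ~Q.
  branch 2 (add ~~R, ~(((S | ~Q) <-> Q) & ((~S -> S) | ~P))):
    ~(((S | ~Q) <-> Q) & ((~S -> S) | ~P)): β-rule — branch into ~((S | ~Q) <-> Q)  //  ~((~S -> S) | ~P).
      branch 2.1 (add ~((S | ~Q) <-> Q)):
        ~((S | ~Q) <-> Q): β-rule — branch into (S | ~Q), ~Q  //  ~(S | ~Q), Q.
          branch 2.1.1 (add (S | ~Q), ~Q):
            (S | ~Q): β-rule — branch into S  //  ~Q.
              branch 2.1.1.1 (add S):
                ○ open, literals {Q=0, R=1, S=1}.
              branch 2.1.1.2 (add ~Q):
                ○ open, literals {Q=0, R=1}.
          branch 2.1.2 (add ~(S | ~Q), Q):
            ~(S | ~Q): α-rule — add ~S, ~~Q.
            ○ open, literals {Q=1, R=1, S=0}.
      branch 2.2 (add ~((~S -> S) | ~P)):
        ~((~S -> S) | ~P): α-rule — add ~(~S -> S), ~~P.
        ~(~S -> S): α-rule — add ~S, ~S.
        ○ open, literals {P=1, R=1, S=0}.
3 branches closed, 7 open.
An open branch gives a satisfying assignment: Q=1, R=0, S=1.

Satisfiable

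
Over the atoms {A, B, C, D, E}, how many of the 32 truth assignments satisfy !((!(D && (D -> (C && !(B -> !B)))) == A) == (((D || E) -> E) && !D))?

16

Initial set: {!((!(D && (D -> (C && !(B -> !B)))) == A) == (((D || E) -> E) && !D))}.
!((!(D && (D -> (C && !(B -> !B)))) == A) == (((D || E) -> E) && !D)): β-rule — branch into (!(D && (D -> (C && !(B -> !B)))) == A), !(((D || E) -> E) && !D)  //  !(!(D && (D -> (C && !(B -> !B)))) == A), (((D || E) -> E) && !D).
  branch 1 (add (!(D && (D -> (C && !(B -> !B)))) == A), !(((D || E) -> E) && !D)):
    (!(D && (D -> (C && !(B -> !B)))) == A): β-rule — branch into !(D && (D -> (C && !(B -> !B)))), A  //  !!(D && (D -> (C && !(B -> !B)))), !A.
      branch 1.1 (add !(D && (D -> (C && !(B -> !B)))), A):
        !(((D || E) -> E) && !D): β-rule — branch into !((D || E) -> E)  //  !!D.
          branch 1.1.1 (add !((D || E) -> E)):
            !((D || E) -> E): α-rule — add (D || E), !E.
            !(D && (D -> (C && !(B -> !B)))): β-rule — branch into !D  //  !(D -> (C && !(B -> !B))).
              branch 1.1.1.1 (add !D):
                (D || E): β-rule — branch into D  //  E.
                  branch 1.1.1.1.1 (add D):
                    × closes — contains both D and !D.
                  branch 1.1.1.1.2 (add E):
                    × closes — contains both E and !E.
              branch 1.1.1.2 (add !(D -> (C && !(B -> !B)))):
                !(D -> (C && !(B -> !B))): α-rule — add D, !(C && !(B -> !B)).
                (D || E): β-rule — branch into D  //  E.
                  branch 1.1.1.2.1 (add D):
                    !(C && !(B -> !B)): β-rule — branch into !C  //  !!(B -> !B).
                      branch 1.1.1.2.1.1 (add !C):
                        ○ open, literals {A=T, C=F, D=T, E=F}.
                      branch 1.1.1.2.1.2 (add !!(B -> !B)):
                        !!(B -> !B): β-rule — branch into !B  //  !B.
                          branch 1.1.1.2.1.2.1 (add !B):
                            ○ open, literals {A=T, B=F, D=T, E=F}.
                          branch 1.1.1.2.1.2.2 (add !B):
                            ○ open, literals {A=T, B=F, D=T, E=F}.
                  branch 1.1.1.2.2 (add E):
                    × closes — contains both E and !E.
          branch 1.1.2 (add !!D):
            !(D && (D -> (C && !(B -> !B)))): β-rule — branch into !D  //  !(D -> (C && !(B -> !B))).
              branch 1.1.2.1 (add !D):
                × closes — contains both D and !D.
              branch 1.1.2.2 (add !(D -> (C && !(B -> !B)))):
                !(D -> (C && !(B -> !B))): α-rule — add D, !(C && !(B -> !B)).
                !(C && !(B -> !B)): β-rule — branch into !C  //  !!(B -> !B).
                  branch 1.1.2.2.1 (add !C):
                    ○ open, literals {A=T, C=F, D=T}.
                  branch 1.1.2.2.2 (add !!(B -> !B)):
                    !!(B -> !B): β-rule — branch into !B  //  !B.
                      branch 1.1.2.2.2.1 (add !B):
                        ○ open, literals {A=T, B=F, D=T}.
                      branch 1.1.2.2.2.2 (add !B):
                        ○ open, literals {A=T, B=F, D=T}.
      branch 1.2 (add !!(D && (D -> (C && !(B -> !B)))), !A):
        !!(D && (D -> (C && !(B -> !B)))): α-rule — add D, (D -> (C && !(B -> !B))).
        !(((D || E) -> E) && !D): β-rule — branch into !((D || E) -> E)  //  !!D.
          branch 1.2.1 (add !((D || E) -> E)):
            !((D || E) -> E): α-rule — add (D || E), !E.
            (D -> (C && !(B -> !B))): β-rule — branch into !D  //  (C && !(B -> !B)).
              branch 1.2.1.1 (add !D):
                × closes — contains both D and !D.
              branch 1.2.1.2 (add (C && !(B -> !B))):
                (C && !(B -> !B)): α-rule — add C, !(B -> !B).
                !(B -> !B): α-rule — add B, !!B.
                (D || E): β-rule — branch into D  //  E.
                  branch 1.2.1.2.1 (add D):
                    ○ open, literals {A=F, B=T, C=T, D=T, E=F}.
                  branch 1.2.1.2.2 (add E):
                    × closes — contains both E and !E.
          branch 1.2.2 (add !!D):
            (D -> (C && !(B -> !B))): β-rule — branch into !D  //  (C && !(B -> !B)).
              branch 1.2.2.1 (add !D):
                × closes — contains both D and !D.
              branch 1.2.2.2 (add (C && !(B -> !B))):
                (C && !(B -> !B)): α-rule — add C, !(B -> !B).
                !(B -> !B): α-rule — add B, !!B.
                ○ open, literals {A=F, B=T, C=T, D=T}.
  branch 2 (add !(!(D && (D -> (C && !(B -> !B)))) == A), (((D || E) -> E) && !D)):
    (((D || E) -> E) && !D): α-rule — add ((D || E) -> E), !D.
    !(!(D && (D -> (C && !(B -> !B)))) == A): β-rule — branch into !(D && (D -> (C && !(B -> !B)))), !A  //  !!(D && (D -> (C && !(B -> !B)))), A.
      branch 2.1 (add !(D && (D -> (C && !(B -> !B)))), !A):
        ((D || E) -> E): β-rule — branch into !(D || E)  //  E.
          branch 2.1.1 (add !(D || E)):
            !(D || E): α-rule — add !D, !E.
            !(D && (D -> (C && !(B -> !B)))): β-rule — branch into !D  //  !(D -> (C && !(B -> !B))).
              branch 2.1.1.1 (add !D):
                ○ open, literals {A=F, D=F, E=F}.
              branch 2.1.1.2 (add !(D -> (C && !(B -> !B)))):
                !(D -> (C && !(B -> !B))): α-rule — add D, !(C && !(B -> !B)).
                × closes — contains both D and !D.
          branch 2.1.2 (add E):
            !(D && (D -> (C && !(B -> !B)))): β-rule — branch into !D  //  !(D -> (C && !(B -> !B))).
              branch 2.1.2.1 (add !D):
                ○ open, literals {A=F, D=F, E=T}.
              branch 2.1.2.2 (add !(D -> (C && !(B -> !B)))):
                !(D -> (C && !(B -> !B))): α-rule — add D, !(C && !(B -> !B)).
                × closes — contains both D and !D.
      branch 2.2 (add !!(D && (D -> (C && !(B -> !B)))), A):
        !!(D && (D -> (C && !(B -> !B)))): α-rule — add D, (D -> (C && !(B -> !B))).
        × closes — contains both D and !D.
10 branches closed, 10 open.
Each open branch fixes some atoms; the unmentioned ones are free. Counting distinct full assignments: branch {A=T, C=F, D=T, E=F} (B) contributes 2 new; branch {A=T, B=F, D=T, E=F} (C) contributes 1 new; branch {A=T, B=F, D=T, E=F} (C) contributes 0 new; branch {A=T, C=F, D=T} (B, E) contributes 2 new; branch {A=T, B=F, D=T} (C, E) contributes 1 new; branch {A=T, B=F, D=T} (C, E) contributes 0 new; branch {A=F, B=T, C=T, D=T, E=F} (none free) contributes 1 new; branch {A=F, B=T, C=T, D=T} (E) contributes 1 new; branch {A=F, D=F, E=F} (B, C) contributes 4 new; branch {A=F, D=F, E=T} (B, C) contributes 4 new. Total: 16.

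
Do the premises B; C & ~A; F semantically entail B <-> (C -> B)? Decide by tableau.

Initial set: {B; (C & ~A); F; ~(B <-> (C -> B))}.
(C & ~A): α-rule — add C, ~A.
~(B <-> (C -> B)): β-rule — branch into B, ~(C -> B)  //  ~B, (C -> B).
  branch 1 (add B, ~(C -> B)):
    ~(C -> B): α-rule — add C, ~B.
    × closes — contains both B and ~B.
  branch 2 (add ~B, (C -> B)):
    × closes — contains both B and ~B.
All 2 branches close.
Every branch closed, so the premises entail the conclusion.

Yes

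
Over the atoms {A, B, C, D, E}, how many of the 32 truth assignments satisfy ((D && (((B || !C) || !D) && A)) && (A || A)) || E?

Initial set: {T (((D && (((B || !C) || !D) && A)) && (A || A)) || E)}.
T (((D && (((B || !C) || !D) && A)) && (A || A)) || E): β-rule — branch into T ((D && (((B || !C) || !D) && A)) && (A || A))  //  T E.
  branch 1 (add T ((D && (((B || !C) || !D) && A)) && (A || A))):
    T ((D && (((B || !C) || !D) && A)) && (A || A)): α-rule — add T (D && (((B || !C) || !D) && A)), T (A || A).
    T (D && (((B || !C) || !D) && A)): α-rule — add T D, T (((B || !C) || !D) && A).
    T (((B || !C) || !D) && A): α-rule — add T ((B || !C) || !D), T A.
    T (A || A): β-rule — branch into T A  //  T A.
      branch 1.1 (add T A):
        T ((B || !C) || !D): β-rule — branch into T (B || !C)  //  T !D.
          branch 1.1.1 (add T (B || !C)):
            T (B || !C): β-rule — branch into T B  //  T !C.
              branch 1.1.1.1 (add T B):
                ○ open, literals {A=true, B=true, D=true}.
              branch 1.1.1.2 (add T !C):
                ○ open, literals {A=true, C=false, D=true}.
          branch 1.1.2 (add T !D):
            × closes — contains both D and !D.
      branch 1.2 (add T A):
        T ((B || !C) || !D): β-rule — branch into T (B || !C)  //  T !D.
          branch 1.2.1 (add T (B || !C)):
            T (B || !C): β-rule — branch into T B  //  T !C.
              branch 1.2.1.1 (add T B):
                ○ open, literals {A=true, B=true, D=true}.
              branch 1.2.1.2 (add T !C):
                ○ open, literals {A=true, C=false, D=true}.
          branch 1.2.2 (add T !D):
            × closes — contains both D and !D.
  branch 2 (add T E):
    ○ open, literals {E=true}.
2 branches closed, 5 open.
Each open branch fixes some atoms; the unmentioned ones are free. Counting distinct full assignments: branch {A=true, B=true, D=true} (C, E) contributes 4 new; branch {A=true, C=false, D=true} (B, E) contributes 2 new; branch {A=true, B=true, D=true} (C, E) contributes 0 new; branch {A=true, C=false, D=true} (B, E) contributes 0 new; branch {E=true} (A, B, C, D) contributes 13 new. Total: 19.

19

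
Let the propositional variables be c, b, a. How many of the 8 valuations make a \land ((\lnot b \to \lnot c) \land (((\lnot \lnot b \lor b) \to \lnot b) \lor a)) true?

3

Initial set: {(a \land ((\lnot b \to \lnot c) \land (((\lnot \lnot b \lor b) \to \lnot b) \lor a)))}.
(a \land ((\lnot b \to \lnot c) \land (((\lnot \lnot b \lor b) \to \lnot b) \lor a))): α-rule — add a, ((\lnot b \to \lnot c) \land (((\lnot \lnot b \lor b) \to \lnot b) \lor a)).
((\lnot b \to \lnot c) \land (((\lnot \lnot b \lor b) \to \lnot b) \lor a)): α-rule — add (\lnot b \to \lnot c), (((\lnot \lnot b \lor b) \to \lnot b) \lor a).
(\lnot b \to \lnot c): β-rule — branch into \lnot \lnot b  //  \lnot c.
  branch 1 (add \lnot \lnot b):
    (((\lnot \lnot b \lor b) \to \lnot b) \lor a): β-rule — branch into ((\lnot \lnot b \lor b) \to \lnot b)  //  a.
      branch 1.1 (add ((\lnot \lnot b \lor b) \to \lnot b)):
        ((\lnot \lnot b \lor b) \to \lnot b): β-rule — branch into \lnot (\lnot \lnot b \lor b)  //  \lnot b.
          branch 1.1.1 (add \lnot (\lnot \lnot b \lor b)):
            \lnot (\lnot \lnot b \lor b): α-rule — add \lnot \lnot \lnot b, \lnot b.
            × closes — contains both b and \lnot b.
          branch 1.1.2 (add \lnot b):
            × closes — contains both b and \lnot b.
      branch 1.2 (add a):
        ○ open, literals {a=true, b=true}.
  branch 2 (add \lnot c):
    (((\lnot \lnot b \lor b) \to \lnot b) \lor a): β-rule — branch into ((\lnot \lnot b \lor b) \to \lnot b)  //  a.
      branch 2.1 (add ((\lnot \lnot b \lor b) \to \lnot b)):
        ((\lnot \lnot b \lor b) \to \lnot b): β-rule — branch into \lnot (\lnot \lnot b \lor b)  //  \lnot b.
          branch 2.1.1 (add \lnot (\lnot \lnot b \lor b)):
            \lnot (\lnot \lnot b \lor b): α-rule — add \lnot \lnot \lnot b, \lnot b.
            \lnot \lnot \lnot b: drop double negation, giving \lnot b.
            ○ open, literals {a=true, b=false, c=false}.
          branch 2.1.2 (add \lnot b):
            ○ open, literals {a=true, b=false, c=false}.
      branch 2.2 (add a):
        ○ open, literals {a=true, c=false}.
2 branches closed, 4 open.
Each open branch fixes some atoms; the unmentioned ones are free. Counting distinct full assignments: branch {a=true, b=true} (c) contributes 2 new; branch {a=true, b=false, c=false} (none free) contributes 1 new; branch {a=true, b=false, c=false} (none free) contributes 0 new; branch {a=true, c=false} (b) contributes 0 new. Total: 3.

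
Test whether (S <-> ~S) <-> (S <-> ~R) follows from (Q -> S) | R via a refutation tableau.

Initial set: {T ((Q -> S) | R); F ((S <-> ~S) <-> (S <-> ~R))}.
T ((Q -> S) | R): β-rule — branch into T (Q -> S)  //  T R.
  branch 1 (add T (Q -> S)):
    F ((S <-> ~S) <-> (S <-> ~R)): β-rule — branch into T (S <-> ~S), F (S <-> ~R)  //  F (S <-> ~S), T (S <-> ~R).
      branch 1.1 (add T (S <-> ~S), F (S <-> ~R)):
        T (Q -> S): β-rule — branch into F Q  //  T S.
          branch 1.1.1 (add F Q):
            T (S <-> ~S): β-rule — branch into T S, T ~S  //  F S, F ~S.
              branch 1.1.1.1 (add T S, T ~S):
                × closes — contains both S and ~S.
              branch 1.1.1.2 (add F S, F ~S):
                × closes — contains both S and ~S.
          branch 1.1.2 (add T S):
            T (S <-> ~S): β-rule — branch into T S, T ~S  //  F S, F ~S.
              branch 1.1.2.1 (add T S, T ~S):
                × closes — contains both S and ~S.
              branch 1.1.2.2 (add F S, F ~S):
                × closes — contains both S and ~S.
      branch 1.2 (add F (S <-> ~S), T (S <-> ~R)):
        T (Q -> S): β-rule — branch into F Q  //  T S.
          branch 1.2.1 (add F Q):
            F (S <-> ~S): β-rule — branch into T S, F ~S  //  F S, T ~S.
              branch 1.2.1.1 (add T S, F ~S):
                T (S <-> ~R): β-rule — branch into T S, T ~R  //  F S, F ~R.
                  branch 1.2.1.1.1 (add T S, T ~R):
                    ○ open, literals {Q=0, R=0, S=1}.
                  branch 1.2.1.1.2 (add F S, F ~R):
                    × closes — contains both S and ~S.
              branch 1.2.1.2 (add F S, T ~S):
                T (S <-> ~R): β-rule — branch into T S, T ~R  //  F S, F ~R.
                  branch 1.2.1.2.1 (add T S, T ~R):
                    × closes — contains both S and ~S.
                  branch 1.2.1.2.2 (add F S, F ~R):
                    ○ open, literals {Q=0, R=1, S=0}.
          branch 1.2.2 (add T S):
            F (S <-> ~S): β-rule — branch into T S, F ~S  //  F S, T ~S.
              branch 1.2.2.1 (add T S, F ~S):
                T (S <-> ~R): β-rule — branch into T S, T ~R  //  F S, F ~R.
                  branch 1.2.2.1.1 (add T S, T ~R):
                    ○ open, literals {R=0, S=1}.
                  branch 1.2.2.1.2 (add F S, F ~R):
                    × closes — contains both S and ~S.
              branch 1.2.2.2 (add F S, T ~S):
                × closes — contains both S and ~S.
  branch 2 (add T R):
    F ((S <-> ~S) <-> (S <-> ~R)): β-rule — branch into T (S <-> ~S), F (S <-> ~R)  //  F (S <-> ~S), T (S <-> ~R).
      branch 2.1 (add T (S <-> ~S), F (S <-> ~R)):
        T (S <-> ~S): β-rule — branch into T S, T ~S  //  F S, F ~S.
          branch 2.1.1 (add T S, T ~S):
            × closes — contains both S and ~S.
          branch 2.1.2 (add F S, F ~S):
            × closes — contains both S and ~S.
      branch 2.2 (add F (S <-> ~S), T (S <-> ~R)):
        F (S <-> ~S): β-rule — branch into T S, F ~S  //  F S, T ~S.
          branch 2.2.1 (add T S, F ~S):
            T (S <-> ~R): β-rule — branch into T S, T ~R  //  F S, F ~R.
              branch 2.2.1.1 (add T S, T ~R):
                × closes — contains both R and ~R.
              branch 2.2.1.2 (add F S, F ~R):
                × closes — contains both S and ~S.
          branch 2.2.2 (add F S, T ~S):
            T (S <-> ~R): β-rule — branch into T S, T ~R  //  F S, F ~R.
              branch 2.2.2.1 (add T S, T ~R):
                × closes — contains both S and ~S.
              branch 2.2.2.2 (add F S, F ~R):
                ○ open, literals {R=1, S=0}.
13 branches closed, 4 open.
An open branch gives a countermodel: Q=0, R=0, S=1 (unmentioned atoms arbitrary); the premises hold there but the conclusion fails.

No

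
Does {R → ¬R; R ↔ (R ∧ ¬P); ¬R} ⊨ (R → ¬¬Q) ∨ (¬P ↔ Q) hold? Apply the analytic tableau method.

Initial set: {(R → ¬R); (R ↔ (R ∧ ¬P)); ¬R; ¬((R → ¬¬Q) ∨ (¬P ↔ Q))}.
¬((R → ¬¬Q) ∨ (¬P ↔ Q)): α-rule — add ¬(R → ¬¬Q), ¬(¬P ↔ Q).
¬(R → ¬¬Q): α-rule — add R, ¬¬¬Q.
× closes — contains both R and ¬R.
All 1 branch closes.
Every branch closed, so the premises entail the conclusion.

Yes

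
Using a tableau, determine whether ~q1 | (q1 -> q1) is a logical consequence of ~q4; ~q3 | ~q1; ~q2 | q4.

Yes

Initial set: {~q4; (~q3 | ~q1); (~q2 | q4); ~(~q1 | (q1 -> q1))}.
~(~q1 | (q1 -> q1)): α-rule — add ~~q1, ~(q1 -> q1).
~(q1 -> q1): α-rule — add q1, ~q1.
× closes — contains both q1 and ~q1.
All 1 branch closes.
Every branch closed, so the premises entail the conclusion.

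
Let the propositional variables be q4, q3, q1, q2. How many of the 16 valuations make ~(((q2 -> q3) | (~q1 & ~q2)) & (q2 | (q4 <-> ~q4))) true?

12

Initial set: {~(((q2 -> q3) | (~q1 & ~q2)) & (q2 | (q4 <-> ~q4)))}.
~(((q2 -> q3) | (~q1 & ~q2)) & (q2 | (q4 <-> ~q4))): β-rule — branch into ~((q2 -> q3) | (~q1 & ~q2))  //  ~(q2 | (q4 <-> ~q4)).
  branch 1 (add ~((q2 -> q3) | (~q1 & ~q2))):
    ~((q2 -> q3) | (~q1 & ~q2)): α-rule — add ~(q2 -> q3), ~(~q1 & ~q2).
    ~(q2 -> q3): α-rule — add q2, ~q3.
    ~(~q1 & ~q2): β-rule — branch into ~~q1  //  ~~q2.
      branch 1.1 (add ~~q1):
        ○ open, literals {q1=1, q2=1, q3=0}.
      branch 1.2 (add ~~q2):
        ○ open, literals {q2=1, q3=0}.
  branch 2 (add ~(q2 | (q4 <-> ~q4))):
    ~(q2 | (q4 <-> ~q4)): α-rule — add ~q2, ~(q4 <-> ~q4).
    ~(q4 <-> ~q4): β-rule — branch into q4, ~~q4  //  ~q4, ~q4.
      branch 2.1 (add q4, ~~q4):
        ○ open, literals {q2=0, q4=1}.
      branch 2.2 (add ~q4, ~q4):
        ○ open, literals {q2=0, q4=0}.
0 branches closed, 4 open.
Each open branch fixes some atoms; the unmentioned ones are free. Counting distinct full assignments: branch {q1=1, q2=1, q3=0} (q4) contributes 2 new; branch {q2=1, q3=0} (q4, q1) contributes 2 new; branch {q2=0, q4=1} (q3, q1) contributes 4 new; branch {q2=0, q4=0} (q3, q1) contributes 4 new. Total: 12.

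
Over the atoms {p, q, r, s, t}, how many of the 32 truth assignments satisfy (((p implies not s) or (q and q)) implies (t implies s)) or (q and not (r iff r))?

Initial set: {T ((((p implies not s) or (q and q)) implies (t implies s)) or (q and not (r iff r)))}.
T ((((p implies not s) or (q and q)) implies (t implies s)) or (q and not (r iff r))): β-rule — branch into T (((p implies not s) or (q and q)) implies (t implies s))  //  T (q and not (r iff r)).
  branch 1 (add T (((p implies not s) or (q and q)) implies (t implies s))):
    T (((p implies not s) or (q and q)) implies (t implies s)): β-rule — branch into F ((p implies not s) or (q and q))  //  T (t implies s).
      branch 1.1 (add F ((p implies not s) or (q and q))):
        F ((p implies not s) or (q and q)): α-rule — add F (p implies not s), F (q and q).
        F (p implies not s): α-rule — add T p, F not s.
        F (q and q): β-rule — branch into F q  //  F q.
          branch 1.1.1 (add F q):
            ○ open, literals {p=1, q=0, s=1}.
          branch 1.1.2 (add F q):
            ○ open, literals {p=1, q=0, s=1}.
      branch 1.2 (add T (t implies s)):
        T (t implies s): β-rule — branch into F t  //  T s.
          branch 1.2.1 (add F t):
            ○ open, literals {t=0}.
          branch 1.2.2 (add T s):
            ○ open, literals {s=1}.
  branch 2 (add T (q and not (r iff r))):
    T (q and not (r iff r)): α-rule — add T q, T not (r iff r).
    T not (r iff r): β-rule — branch into T r, F r  //  F r, T r.
      branch 2.1 (add T r, F r):
        × closes — contains both r and not r.
      branch 2.2 (add F r, T r):
        × closes — contains both r and not r.
2 branches closed, 4 open.
Each open branch fixes some atoms; the unmentioned ones are free. Counting distinct full assignments: branch {p=1, q=0, s=1} (r, t) contributes 4 new; branch {p=1, q=0, s=1} (r, t) contributes 0 new; branch {t=0} (p, q, r, s) contributes 14 new; branch {s=1} (p, q, r, t) contributes 6 new. Total: 24.

24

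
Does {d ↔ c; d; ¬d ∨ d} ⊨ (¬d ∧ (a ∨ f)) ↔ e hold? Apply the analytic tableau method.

Initial set: {(d ↔ c); d; (¬d ∨ d); ¬((¬d ∧ (a ∨ f)) ↔ e)}.
(d ↔ c): β-rule — branch into d, c  //  ¬d, ¬c.
  branch 1 (add d, c):
    (¬d ∨ d): β-rule — branch into ¬d  //  d.
      branch 1.1 (add ¬d):
        × closes — contains both d and ¬d.
      branch 1.2 (add d):
        ¬((¬d ∧ (a ∨ f)) ↔ e): β-rule — branch into (¬d ∧ (a ∨ f)), ¬e  //  ¬(¬d ∧ (a ∨ f)), e.
          branch 1.2.1 (add (¬d ∧ (a ∨ f)), ¬e):
            (¬d ∧ (a ∨ f)): α-rule — add ¬d, (a ∨ f).
            × closes — contains both d and ¬d.
          branch 1.2.2 (add ¬(¬d ∧ (a ∨ f)), e):
            ¬(¬d ∧ (a ∨ f)): β-rule — branch into ¬¬d  //  ¬(a ∨ f).
              branch 1.2.2.1 (add ¬¬d):
                ○ open, literals {c=true, d=true, e=true}.
              branch 1.2.2.2 (add ¬(a ∨ f)):
                ¬(a ∨ f): α-rule — add ¬a, ¬f.
                ○ open, literals {a=false, c=true, d=true, e=true, f=false}.
  branch 2 (add ¬d, ¬c):
    × closes — contains both d and ¬d.
3 branches closed, 2 open.
An open branch gives a countermodel: c=true, d=true, e=true (unmentioned atoms arbitrary); the premises hold there but the conclusion fails.

No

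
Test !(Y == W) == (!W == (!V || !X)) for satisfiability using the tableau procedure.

Initial set: {(!(Y == W) == (!W == (!V || !X)))}.
(!(Y == W) == (!W == (!V || !X))): β-rule — branch into !(Y == W), (!W == (!V || !X))  //  !!(Y == W), !(!W == (!V || !X)).
  branch 1 (add !(Y == W), (!W == (!V || !X))):
    !(Y == W): β-rule — branch into Y, !W  //  !Y, W.
      branch 1.1 (add Y, !W):
        (!W == (!V || !X)): β-rule — branch into !W, (!V || !X)  //  !!W, !(!V || !X).
          branch 1.1.1 (add !W, (!V || !X)):
            (!V || !X): β-rule — branch into !V  //  !X.
              branch 1.1.1.1 (add !V):
                ○ open, literals {V=F, W=F, Y=T}.
              branch 1.1.1.2 (add !X):
                ○ open, literals {W=F, X=F, Y=T}.
          branch 1.1.2 (add !!W, !(!V || !X)):
            × closes — contains both W and !W.
      branch 1.2 (add !Y, W):
        (!W == (!V || !X)): β-rule — branch into !W, (!V || !X)  //  !!W, !(!V || !X).
          branch 1.2.1 (add !W, (!V || !X)):
            × closes — contains both W and !W.
          branch 1.2.2 (add !!W, !(!V || !X)):
            !(!V || !X): α-rule — add !!V, !!X.
            ○ open, literals {V=T, W=T, X=T, Y=F}.
  branch 2 (add !!(Y == W), !(!W == (!V || !X))):
    !!(Y == W): β-rule — branch into Y, W  //  !Y, !W.
      branch 2.1 (add Y, W):
        !(!W == (!V || !X)): β-rule — branch into !W, !(!V || !X)  //  !!W, (!V || !X).
          branch 2.1.1 (add !W, !(!V || !X)):
            × closes — contains both W and !W.
          branch 2.1.2 (add !!W, (!V || !X)):
            (!V || !X): β-rule — branch into !V  //  !X.
              branch 2.1.2.1 (add !V):
                ○ open, literals {V=F, W=T, Y=T}.
              branch 2.1.2.2 (add !X):
                ○ open, literals {W=T, X=F, Y=T}.
      branch 2.2 (add !Y, !W):
        !(!W == (!V || !X)): β-rule — branch into !W, !(!V || !X)  //  !!W, (!V || !X).
          branch 2.2.1 (add !W, !(!V || !X)):
            !(!V || !X): α-rule — add !!V, !!X.
            ○ open, literals {V=T, W=F, X=T, Y=F}.
          branch 2.2.2 (add !!W, (!V || !X)):
            × closes — contains both W and !W.
4 branches closed, 6 open.
An open branch gives a satisfying assignment: V=F, W=F, Y=T.

Satisfiable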